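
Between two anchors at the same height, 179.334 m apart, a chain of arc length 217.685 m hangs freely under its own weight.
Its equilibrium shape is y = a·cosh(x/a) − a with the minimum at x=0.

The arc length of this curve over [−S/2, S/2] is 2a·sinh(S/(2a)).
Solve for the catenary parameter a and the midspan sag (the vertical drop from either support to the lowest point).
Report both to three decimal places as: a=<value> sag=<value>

a=81.582 sag=54.441

seed: a₀ = √(S³/(24(L−S))) = √(179.334³/(24·38.351)) = 79.158943
iter 1: u=1.132746  f(a)=+2.537e+00  f'(a)=-1.099e+00  a ← 79.158943 − (+2.537e+00/-1.099e+00) = 81.467103
iter 2: u=1.100653  f(a)=+1.152e-01  f'(a)=-1.001e+00  a ← 81.467103 − (+1.152e-01/-1.001e+00) = 81.582138
iter 3: u=1.099101  f(a)=+2.625e-04  f'(a)=-9.968e-01  a ← 81.582138 − (+2.625e-04/-9.968e-01) = 81.582402
iter 4: u=1.099097  f(a)=+1.370e-09  f'(a)=-9.968e-01  a ← 81.582402 − (+1.370e-09/-9.968e-01) = 81.582402
iter 5: u=1.099097  f(a)=+5.684e-14  f'(a)=-9.968e-01  a ← 81.582402 − (+5.684e-14/-9.968e-01) = 81.582402
converged: |Δa| < 1e-12 after 5 iterations
sag = a·(cosh(S/(2a)) − 1) = 81.582402·(cosh(1.099097) − 1) = 54.441045
T_max/T_min = cosh(S/(2a)) = 1.667314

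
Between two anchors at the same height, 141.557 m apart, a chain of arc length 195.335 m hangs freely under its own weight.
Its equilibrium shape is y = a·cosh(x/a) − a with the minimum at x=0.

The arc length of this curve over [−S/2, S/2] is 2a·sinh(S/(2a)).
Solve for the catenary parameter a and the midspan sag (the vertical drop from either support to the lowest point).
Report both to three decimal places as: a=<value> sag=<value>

seed: a₀ = √(S³/(24(L−S))) = √(141.557³/(24·53.778)) = 46.880160
iter 1: u=1.509775  f(a)=+6.473e+00  f'(a)=-2.862e+00  a ← 46.880160 − (+6.473e+00/-2.862e+00) = 49.141972
iter 2: u=1.440286  f(a)=+4.979e-01  f'(a)=-2.437e+00  a ← 49.141972 − (+4.979e-01/-2.437e+00) = 49.346294
iter 3: u=1.434323  f(a)=+3.489e-03  f'(a)=-2.403e+00  a ← 49.346294 − (+3.489e-03/-2.403e+00) = 49.347746
iter 4: u=1.434280  f(a)=+1.740e-07  f'(a)=-2.403e+00  a ← 49.347746 − (+1.740e-07/-2.403e+00) = 49.347746
iter 5: u=1.434280  f(a)=+2.842e-14  f'(a)=-2.403e+00  a ← 49.347746 − (+2.842e-14/-2.403e+00) = 49.347746
converged: |Δa| < 1e-12 after 5 iterations
sag = a·(cosh(S/(2a)) − 1) = 49.347746·(cosh(1.434280) − 1) = 60.078670
T_max/T_min = cosh(S/(2a)) = 2.217455

a=49.348 sag=60.079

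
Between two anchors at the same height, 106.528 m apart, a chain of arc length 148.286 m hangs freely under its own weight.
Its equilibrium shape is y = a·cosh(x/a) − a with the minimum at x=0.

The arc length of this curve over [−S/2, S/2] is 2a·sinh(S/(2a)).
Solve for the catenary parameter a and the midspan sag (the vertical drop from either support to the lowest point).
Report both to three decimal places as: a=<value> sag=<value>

a=36.613 sag=46.077

seed: a₀ = √(S³/(24(L−S))) = √(106.528³/(24·41.758)) = 34.731232
iter 1: u=1.533605  f(a)=+5.195e+00  f'(a)=-3.020e+00  a ← 34.731232 − (+5.195e+00/-3.020e+00) = 36.451462
iter 2: u=1.461231  f(a)=+4.109e-01  f'(a)=-2.559e+00  a ← 36.451462 − (+4.109e-01/-2.559e+00) = 36.612005
iter 3: u=1.454823  f(a)=+3.059e-03  f'(a)=-2.521e+00  a ← 36.612005 − (+3.059e-03/-2.521e+00) = 36.613218
iter 4: u=1.454775  f(a)=+1.723e-07  f'(a)=-2.521e+00  a ← 36.613218 − (+1.723e-07/-2.521e+00) = 36.613218
iter 5: u=1.454775  f(a)=-2.842e-14  f'(a)=-2.521e+00  a ← 36.613218 − (-2.842e-14/-2.521e+00) = 36.613218
converged: |Δa| < 1e-12 after 5 iterations
sag = a·(cosh(S/(2a)) − 1) = 36.613218·(cosh(1.454775) − 1) = 46.077242
T_max/T_min = cosh(S/(2a)) = 2.258487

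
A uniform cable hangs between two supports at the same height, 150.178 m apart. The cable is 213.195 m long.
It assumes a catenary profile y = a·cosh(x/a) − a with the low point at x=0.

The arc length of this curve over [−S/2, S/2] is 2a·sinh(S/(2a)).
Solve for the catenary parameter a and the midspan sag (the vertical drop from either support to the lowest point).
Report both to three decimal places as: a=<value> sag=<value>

seed: a₀ = √(S³/(24(L−S))) = √(150.178³/(24·63.017)) = 47.323297
iter 1: u=1.586724  f(a)=+8.425e+00  f'(a)=-3.397e+00  a ← 47.323297 − (+8.425e+00/-3.397e+00) = 49.803576
iter 2: u=1.507703  f(a)=+7.077e-01  f'(a)=-2.848e+00  a ← 49.803576 − (+7.077e-01/-2.848e+00) = 50.052051
iter 3: u=1.500218  f(a)=+6.005e-03  f'(a)=-2.800e+00  a ← 50.052051 − (+6.005e-03/-2.800e+00) = 50.054196
iter 4: u=1.500154  f(a)=+4.404e-07  f'(a)=-2.800e+00  a ← 50.054196 − (+4.404e-07/-2.800e+00) = 50.054196
iter 5: u=1.500154  f(a)=+0.000e+00  f'(a)=-2.800e+00  a ← 50.054196 − (+0.000e+00/-2.800e+00) = 50.054196
converged: |Δa| < 1e-12 after 5 iterations
sag = a·(cosh(S/(2a)) − 1) = 50.054196·(cosh(1.500154) − 1) = 67.710185
T_max/T_min = cosh(S/(2a)) = 2.352737

a=50.054 sag=67.710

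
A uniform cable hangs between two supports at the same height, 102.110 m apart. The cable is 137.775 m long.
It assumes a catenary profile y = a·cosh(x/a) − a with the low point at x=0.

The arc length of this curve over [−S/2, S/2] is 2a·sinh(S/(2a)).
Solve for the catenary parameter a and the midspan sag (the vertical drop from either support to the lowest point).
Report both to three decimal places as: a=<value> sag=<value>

seed: a₀ = √(S³/(24(L−S))) = √(102.110³/(24·35.665)) = 35.267582
iter 1: u=1.447647  f(a)=+3.929e+00  f'(a)=-2.479e+00  a ← 35.267582 − (+3.929e+00/-2.479e+00) = 36.852302
iter 2: u=1.385395  f(a)=+2.803e-01  f'(a)=-2.137e+00  a ← 36.852302 − (+2.803e-01/-2.137e+00) = 36.983486
iter 3: u=1.380481  f(a)=+1.670e-03  f'(a)=-2.112e+00  a ← 36.983486 − (+1.670e-03/-2.112e+00) = 36.984276
iter 4: u=1.380452  f(a)=+6.001e-08  f'(a)=-2.112e+00  a ← 36.984276 − (+6.001e-08/-2.112e+00) = 36.984276
iter 5: u=1.380452  f(a)=+0.000e+00  f'(a)=-2.112e+00  a ← 36.984276 − (+0.000e+00/-2.112e+00) = 36.984276
converged: |Δa| < 1e-12 after 5 iterations
sag = a·(cosh(S/(2a)) − 1) = 36.984276·(cosh(1.380452) − 1) = 41.203474
T_max/T_min = cosh(S/(2a)) = 2.114081

a=36.984 sag=41.203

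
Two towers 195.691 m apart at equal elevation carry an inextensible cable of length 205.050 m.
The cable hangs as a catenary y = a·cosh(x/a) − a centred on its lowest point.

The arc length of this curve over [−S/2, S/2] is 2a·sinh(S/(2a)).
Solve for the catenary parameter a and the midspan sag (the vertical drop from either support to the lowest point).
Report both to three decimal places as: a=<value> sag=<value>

a=183.953 sag=26.642

seed: a₀ = √(S³/(24(L−S))) = √(195.691³/(24·9.359)) = 182.656838
iter 1: u=0.535679  f(a)=+1.352e-01  f'(a)=-1.054e-01  a ← 182.656838 − (+1.352e-01/-1.054e-01) = 183.939000
iter 2: u=0.531945  f(a)=+1.437e-03  f'(a)=-1.032e-01  a ← 183.939000 − (+1.437e-03/-1.032e-01) = 183.952921
iter 3: u=0.531905  f(a)=+1.661e-07  f'(a)=-1.032e-01  a ← 183.952921 − (+1.661e-07/-1.032e-01) = 183.952922
iter 4: u=0.531905  f(a)=+0.000e+00  f'(a)=-1.032e-01  a ← 183.952922 − (+0.000e+00/-1.032e-01) = 183.952922
converged: |Δa| < 1e-12 after 4 iterations
sag = a·(cosh(S/(2a)) − 1) = 183.952922·(cosh(0.531905) − 1) = 26.641601
T_max/T_min = cosh(S/(2a)) = 1.144828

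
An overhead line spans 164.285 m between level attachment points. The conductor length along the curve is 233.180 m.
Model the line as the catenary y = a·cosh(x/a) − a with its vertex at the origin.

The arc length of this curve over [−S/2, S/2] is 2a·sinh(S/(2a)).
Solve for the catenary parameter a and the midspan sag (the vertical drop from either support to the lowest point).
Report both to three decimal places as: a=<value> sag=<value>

seed: a₀ = √(S³/(24(L−S))) = √(164.285³/(24·68.895)) = 51.784215
iter 1: u=1.586246  f(a)=+9.205e+00  f'(a)=-3.393e+00  a ← 51.784215 − (+9.205e+00/-3.393e+00) = 54.496948
iter 2: u=1.507286  f(a)=+7.728e-01  f'(a)=-2.846e+00  a ← 54.496948 − (+7.728e-01/-2.846e+00) = 54.768541
iter 3: u=1.499812  f(a)=+6.550e-03  f'(a)=-2.797e+00  a ← 54.768541 − (+6.550e-03/-2.797e+00) = 54.770882
iter 4: u=1.499748  f(a)=+4.793e-07  f'(a)=-2.797e+00  a ← 54.770882 − (+4.793e-07/-2.797e+00) = 54.770882
iter 5: u=1.499748  f(a)=+2.842e-14  f'(a)=-2.797e+00  a ← 54.770882 − (+2.842e-14/-2.797e+00) = 54.770882
converged: |Δa| < 1e-12 after 5 iterations
sag = a·(cosh(S/(2a)) − 1) = 54.770882·(cosh(1.499748) − 1) = 74.043238
T_max/T_min = cosh(S/(2a)) = 2.351872

a=54.771 sag=74.043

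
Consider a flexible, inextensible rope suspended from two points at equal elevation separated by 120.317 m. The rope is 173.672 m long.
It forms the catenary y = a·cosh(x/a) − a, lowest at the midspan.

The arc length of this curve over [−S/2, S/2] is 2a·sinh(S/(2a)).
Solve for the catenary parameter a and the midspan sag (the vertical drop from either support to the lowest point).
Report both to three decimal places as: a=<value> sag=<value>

seed: a₀ = √(S³/(24(L−S))) = √(120.317³/(24·53.355)) = 36.880543
iter 1: u=1.631172  f(a)=+7.565e+00  f'(a)=-3.740e+00  a ← 36.880543 − (+7.565e+00/-3.740e+00) = 38.903162
iter 2: u=1.546365  f(a)=+6.669e-01  f'(a)=-3.107e+00  a ← 38.903162 − (+6.669e-01/-3.107e+00) = 39.117789
iter 3: u=1.537881  f(a)=+6.290e-03  f'(a)=-3.049e+00  a ← 39.117789 − (+6.290e-03/-3.049e+00) = 39.119852
iter 4: u=1.537800  f(a)=+5.712e-07  f'(a)=-3.048e+00  a ← 39.119852 − (+5.712e-07/-3.048e+00) = 39.119853
iter 5: u=1.537800  f(a)=+0.000e+00  f'(a)=-3.048e+00  a ← 39.119853 − (+0.000e+00/-3.048e+00) = 39.119853
converged: |Δa| < 1e-12 after 5 iterations
sag = a·(cosh(S/(2a)) − 1) = 39.119853·(cosh(1.537800) − 1) = 56.121177
T_max/T_min = cosh(S/(2a)) = 2.434596

a=39.120 sag=56.121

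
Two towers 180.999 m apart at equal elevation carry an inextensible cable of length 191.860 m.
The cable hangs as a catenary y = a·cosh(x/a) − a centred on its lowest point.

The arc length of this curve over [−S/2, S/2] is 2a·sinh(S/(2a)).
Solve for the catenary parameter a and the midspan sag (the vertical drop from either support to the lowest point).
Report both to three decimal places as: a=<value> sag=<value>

a=152.164 sag=27.715

seed: a₀ = √(S³/(24(L−S))) = √(180.999³/(24·10.861)) = 150.825139
iter 1: u=0.600029  f(a)=+1.972e-01  f'(a)=-1.493e-01  a ← 150.825139 − (+1.972e-01/-1.493e-01) = 152.146215
iter 2: u=0.594819  f(a)=+2.621e-03  f'(a)=-1.453e-01  a ← 152.146215 − (+2.621e-03/-1.453e-01) = 152.164250
iter 3: u=0.594749  f(a)=+4.768e-07  f'(a)=-1.453e-01  a ← 152.164250 − (+4.768e-07/-1.453e-01) = 152.164253
iter 4: u=0.594749  f(a)=-2.842e-14  f'(a)=-1.453e-01  a ← 152.164253 − (-2.842e-14/-1.453e-01) = 152.164253
converged: |Δa| < 1e-12 after 4 iterations
sag = a·(cosh(S/(2a)) − 1) = 152.164253·(cosh(0.594749) − 1) = 27.714942
T_max/T_min = cosh(S/(2a)) = 1.182138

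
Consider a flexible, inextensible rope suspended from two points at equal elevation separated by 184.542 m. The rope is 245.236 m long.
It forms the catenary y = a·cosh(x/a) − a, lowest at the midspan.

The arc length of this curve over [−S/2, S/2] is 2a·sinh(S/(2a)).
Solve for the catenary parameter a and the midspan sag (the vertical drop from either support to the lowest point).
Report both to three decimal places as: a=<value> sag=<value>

a=68.707 sag=71.848

seed: a₀ = √(S³/(24(L−S))) = √(184.542³/(24·60.694)) = 65.684717
iter 1: u=1.404756  f(a)=+6.278e+00  f'(a)=-2.239e+00  a ← 65.684717 − (+6.278e+00/-2.239e+00) = 68.488038
iter 2: u=1.347257  f(a)=+4.243e-01  f'(a)=-1.946e+00  a ← 68.488038 − (+4.243e-01/-1.946e+00) = 68.706049
iter 3: u=1.342982  f(a)=+2.248e-03  f'(a)=-1.925e+00  a ← 68.706049 − (+2.248e-03/-1.925e+00) = 68.707217
iter 4: u=1.342959  f(a)=+6.387e-08  f'(a)=-1.925e+00  a ← 68.707217 − (+6.387e-08/-1.925e+00) = 68.707217
iter 5: u=1.342959  f(a)=-5.684e-14  f'(a)=-1.925e+00  a ← 68.707217 − (-5.684e-14/-1.925e+00) = 68.707217
converged: |Δa| < 1e-12 after 5 iterations
sag = a·(cosh(S/(2a)) − 1) = 68.707217·(cosh(1.342959) − 1) = 71.848308
T_max/T_min = cosh(S/(2a)) = 2.045717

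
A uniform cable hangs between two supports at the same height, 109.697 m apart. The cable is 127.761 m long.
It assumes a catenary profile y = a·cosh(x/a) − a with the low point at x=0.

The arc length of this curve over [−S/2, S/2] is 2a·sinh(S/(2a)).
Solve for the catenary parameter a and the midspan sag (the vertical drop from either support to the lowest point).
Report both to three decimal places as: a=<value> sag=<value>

seed: a₀ = √(S³/(24(L−S))) = √(109.697³/(24·18.064)) = 55.179726
iter 1: u=0.993997  f(a)=+9.137e-01  f'(a)=-7.217e-01  a ← 55.179726 − (+9.137e-01/-7.217e-01) = 56.445644
iter 2: u=0.971705  f(a)=+3.239e-02  f'(a)=-6.714e-01  a ← 56.445644 − (+3.239e-02/-6.714e-01) = 56.493883
iter 3: u=0.970875  f(a)=+4.401e-05  f'(a)=-6.696e-01  a ← 56.493883 − (+4.401e-05/-6.696e-01) = 56.493949
iter 4: u=0.970874  f(a)=+8.149e-11  f'(a)=-6.696e-01  a ← 56.493949 − (+8.149e-11/-6.696e-01) = 56.493949
iter 5: u=0.970874  f(a)=+2.842e-14  f'(a)=-6.696e-01  a ← 56.493949 − (+2.842e-14/-6.696e-01) = 56.493949
converged: |Δa| < 1e-12 after 5 iterations
sag = a·(cosh(S/(2a)) − 1) = 56.493949·(cosh(0.970874) − 1) = 28.783742
T_max/T_min = cosh(S/(2a)) = 1.509501

a=56.494 sag=28.784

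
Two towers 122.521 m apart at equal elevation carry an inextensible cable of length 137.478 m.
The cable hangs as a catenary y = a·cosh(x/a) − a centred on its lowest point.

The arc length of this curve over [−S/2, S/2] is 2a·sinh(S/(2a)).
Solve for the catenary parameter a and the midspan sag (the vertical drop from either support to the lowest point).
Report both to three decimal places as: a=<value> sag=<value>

a=72.855 sag=27.309

seed: a₀ = √(S³/(24(L−S))) = √(122.521³/(24·14.957)) = 71.579380
iter 1: u=0.855840  f(a)=+5.574e-01  f'(a)=-4.493e-01  a ← 71.579380 − (+5.574e-01/-4.493e-01) = 72.819927
iter 2: u=0.841260  f(a)=+1.482e-02  f'(a)=-4.257e-01  a ← 72.819927 − (+1.482e-02/-4.257e-01) = 72.854742
iter 3: u=0.840858  f(a)=+1.111e-05  f'(a)=-4.251e-01  a ← 72.854742 − (+1.111e-05/-4.251e-01) = 72.854768
iter 4: u=0.840858  f(a)=+6.281e-12  f'(a)=-4.251e-01  a ← 72.854768 − (+6.281e-12/-4.251e-01) = 72.854768
converged: |Δa| < 1e-12 after 4 iterations
sag = a·(cosh(S/(2a)) − 1) = 72.854768·(cosh(0.840858) − 1) = 27.309434
T_max/T_min = cosh(S/(2a)) = 1.374848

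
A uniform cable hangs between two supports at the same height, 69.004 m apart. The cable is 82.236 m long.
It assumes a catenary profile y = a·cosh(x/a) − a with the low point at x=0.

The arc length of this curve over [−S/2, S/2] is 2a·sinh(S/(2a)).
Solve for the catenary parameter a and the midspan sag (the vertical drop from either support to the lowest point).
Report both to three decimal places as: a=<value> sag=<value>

seed: a₀ = √(S³/(24(L−S))) = √(69.004³/(24·13.232)) = 32.165702
iter 1: u=1.072633  f(a)=+7.824e-01  f'(a)=-9.214e-01  a ← 32.165702 − (+7.824e-01/-9.214e-01) = 33.014856
iter 2: u=1.045045  f(a)=+3.205e-02  f'(a)=-8.473e-01  a ← 33.014856 − (+3.205e-02/-8.473e-01) = 33.052686
iter 3: u=1.043849  f(a)=+5.889e-05  f'(a)=-8.442e-01  a ← 33.052686 − (+5.889e-05/-8.442e-01) = 33.052756
iter 4: u=1.043846  f(a)=+1.995e-10  f'(a)=-8.442e-01  a ← 33.052756 − (+1.995e-10/-8.442e-01) = 33.052756
iter 5: u=1.043846  f(a)=+1.421e-14  f'(a)=-8.442e-01  a ← 33.052756 − (+1.421e-14/-8.442e-01) = 33.052756
converged: |Δa| < 1e-12 after 5 iterations
sag = a·(cosh(S/(2a)) − 1) = 33.052756·(cosh(1.043846) − 1) = 19.703046
T_max/T_min = cosh(S/(2a)) = 1.596109

a=33.053 sag=19.703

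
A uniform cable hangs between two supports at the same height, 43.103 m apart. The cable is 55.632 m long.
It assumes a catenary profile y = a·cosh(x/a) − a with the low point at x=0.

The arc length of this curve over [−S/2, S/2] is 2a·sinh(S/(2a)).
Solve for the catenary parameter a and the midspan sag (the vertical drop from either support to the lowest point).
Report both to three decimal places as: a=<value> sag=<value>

a=16.988 sag=15.605

seed: a₀ = √(S³/(24(L−S))) = √(43.103³/(24·12.529)) = 16.319146
iter 1: u=1.320627  f(a)=+1.139e+00  f'(a)=-1.821e+00  a ← 16.319146 − (+1.139e+00/-1.821e+00) = 16.944816
iter 2: u=1.271864  f(a)=+6.878e-02  f'(a)=-1.607e+00  a ← 16.944816 − (+6.878e-02/-1.607e+00) = 16.987626
iter 3: u=1.268659  f(a)=+2.865e-04  f'(a)=-1.593e+00  a ← 16.987626 − (+2.865e-04/-1.593e+00) = 16.987806
iter 4: u=1.268645  f(a)=+5.015e-09  f'(a)=-1.593e+00  a ← 16.987806 − (+5.015e-09/-1.593e+00) = 16.987806
iter 5: u=1.268645  f(a)=+0.000e+00  f'(a)=-1.593e+00  a ← 16.987806 − (+0.000e+00/-1.593e+00) = 16.987806
converged: |Δa| < 1e-12 after 5 iterations
sag = a·(cosh(S/(2a)) − 1) = 16.987806·(cosh(1.268645) − 1) = 15.605375
T_max/T_min = cosh(S/(2a)) = 1.918622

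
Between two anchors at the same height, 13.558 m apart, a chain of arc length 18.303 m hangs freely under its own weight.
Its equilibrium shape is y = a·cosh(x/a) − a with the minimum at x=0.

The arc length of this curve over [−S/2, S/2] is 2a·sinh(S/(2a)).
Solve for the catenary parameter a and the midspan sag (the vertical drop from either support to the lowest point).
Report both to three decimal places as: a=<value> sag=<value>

a=4.906 sag=5.477

seed: a₀ = √(S³/(24(L−S))) = √(13.558³/(24·4.745)) = 4.678102
iter 1: u=1.449092  f(a)=+5.238e-01  f'(a)=-2.488e+00  a ← 4.678102 − (+5.238e-01/-2.488e+00) = 4.888667
iter 2: u=1.386677  f(a)=+3.744e-02  f'(a)=-2.144e+00  a ← 4.888667 − (+3.744e-02/-2.144e+00) = 4.906134
iter 3: u=1.381740  f(a)=+2.239e-04  f'(a)=-2.118e+00  a ← 4.906134 − (+2.239e-04/-2.118e+00) = 4.906239
iter 4: u=1.381710  f(a)=+8.109e-09  f'(a)=-2.118e+00  a ← 4.906239 − (+8.109e-09/-2.118e+00) = 4.906239
iter 5: u=1.381710  f(a)=+0.000e+00  f'(a)=-2.118e+00  a ← 4.906239 − (+0.000e+00/-2.118e+00) = 4.906239
converged: |Δa| < 1e-12 after 5 iterations
sag = a·(cosh(S/(2a)) − 1) = 4.906239·(cosh(1.381710) − 1) = 5.477456
T_max/T_min = cosh(S/(2a)) = 2.116427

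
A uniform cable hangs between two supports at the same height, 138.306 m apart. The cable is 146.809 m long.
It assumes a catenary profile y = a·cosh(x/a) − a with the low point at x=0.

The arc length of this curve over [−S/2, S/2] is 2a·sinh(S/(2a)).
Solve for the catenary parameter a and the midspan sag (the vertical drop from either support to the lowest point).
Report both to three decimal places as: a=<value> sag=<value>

a=114.895 sag=21.447

seed: a₀ = √(S³/(24(L−S))) = √(138.306³/(24·8.503)) = 113.859644
iter 1: u=0.607353  f(a)=+1.582e-01  f'(a)=-1.549e-01  a ← 113.859644 − (+1.582e-01/-1.549e-01) = 114.880754
iter 2: u=0.601955  f(a)=+2.154e-03  f'(a)=-1.507e-01  a ← 114.880754 − (+2.154e-03/-1.507e-01) = 114.895040
iter 3: u=0.601880  f(a)=+4.112e-07  f'(a)=-1.507e-01  a ← 114.895040 − (+4.112e-07/-1.507e-01) = 114.895043
iter 4: u=0.601880  f(a)=+0.000e+00  f'(a)=-1.507e-01  a ← 114.895043 − (+0.000e+00/-1.507e-01) = 114.895043
converged: |Δa| < 1e-12 after 4 iterations
sag = a·(cosh(S/(2a)) − 1) = 114.895043·(cosh(0.601880) − 1) = 21.446776
T_max/T_min = cosh(S/(2a)) = 1.186664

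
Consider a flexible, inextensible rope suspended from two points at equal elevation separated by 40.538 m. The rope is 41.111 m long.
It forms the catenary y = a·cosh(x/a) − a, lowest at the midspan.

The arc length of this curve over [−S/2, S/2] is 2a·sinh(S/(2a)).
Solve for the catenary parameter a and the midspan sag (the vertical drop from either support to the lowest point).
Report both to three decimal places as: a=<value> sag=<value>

a=69.747 sag=2.966

seed: a₀ = √(S³/(24(L−S))) = √(40.538³/(24·0.573)) = 69.600209
iter 1: u=0.291220  f(a)=+2.435e-03  f'(a)=-1.661e-02  a ← 69.600209 − (+2.435e-03/-1.661e-02) = 69.746829
iter 2: u=0.290608  f(a)=+7.715e-06  f'(a)=-1.650e-02  a ← 69.746829 − (+7.715e-06/-1.650e-02) = 69.747297
iter 3: u=0.290606  f(a)=+7.802e-11  f'(a)=-1.650e-02  a ← 69.747297 − (+7.802e-11/-1.650e-02) = 69.747297
iter 4: u=0.290606  f(a)=-7.105e-15  f'(a)=-1.650e-02  a ← 69.747297 − (-7.105e-15/-1.650e-02) = 69.747297
converged: |Δa| < 1e-12 after 4 iterations
sag = a·(cosh(S/(2a)) − 1) = 69.747297·(cosh(0.290606) − 1) = 2.965934
T_max/T_min = cosh(S/(2a)) = 1.042524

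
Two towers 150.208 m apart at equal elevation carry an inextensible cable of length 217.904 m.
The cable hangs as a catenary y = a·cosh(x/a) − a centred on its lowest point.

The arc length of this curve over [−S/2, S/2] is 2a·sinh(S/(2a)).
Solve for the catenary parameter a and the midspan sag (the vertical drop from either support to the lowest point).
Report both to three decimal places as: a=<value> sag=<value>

a=48.487 sag=70.767

seed: a₀ = √(S³/(24(L−S))) = √(150.208³/(24·67.696)) = 45.672257
iter 1: u=1.644412  f(a)=+9.765e+00  f'(a)=-3.847e+00  a ← 45.672257 − (+9.765e+00/-3.847e+00) = 48.210246
iter 2: u=1.557843  f(a)=+8.731e-01  f'(a)=-3.188e+00  a ← 48.210246 − (+8.731e-01/-3.188e+00) = 48.484134
iter 3: u=1.549043  f(a)=+8.493e-03  f'(a)=-3.126e+00  a ← 48.484134 − (+8.493e-03/-3.126e+00) = 48.486851
iter 4: u=1.548956  f(a)=+8.209e-07  f'(a)=-3.125e+00  a ← 48.486851 − (+8.209e-07/-3.125e+00) = 48.486852
iter 5: u=1.548956  f(a)=+2.842e-14  f'(a)=-3.125e+00  a ← 48.486852 − (+2.842e-14/-3.125e+00) = 48.486852
converged: |Δa| < 1e-12 after 5 iterations
sag = a·(cosh(S/(2a)) − 1) = 48.486852·(cosh(1.548956) − 1) = 70.767134
T_max/T_min = cosh(S/(2a)) = 2.459512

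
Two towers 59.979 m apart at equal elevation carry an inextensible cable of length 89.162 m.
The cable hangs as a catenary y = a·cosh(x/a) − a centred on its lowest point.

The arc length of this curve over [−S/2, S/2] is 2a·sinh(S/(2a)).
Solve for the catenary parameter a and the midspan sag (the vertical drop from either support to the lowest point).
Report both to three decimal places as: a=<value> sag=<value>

a=18.712 sag=29.637

seed: a₀ = √(S³/(24(L−S))) = √(59.979³/(24·29.183)) = 17.552066
iter 1: u=1.708602  f(a)=+4.568e+00  f'(a)=-4.403e+00  a ← 17.552066 − (+4.568e+00/-4.403e+00) = 18.589586
iter 2: u=1.613242  f(a)=+4.364e-01  f'(a)=-3.599e+00  a ← 18.589586 − (+4.364e-01/-3.599e+00) = 18.710851
iter 3: u=1.602787  f(a)=+4.911e-03  f'(a)=-3.518e+00  a ← 18.710851 − (+4.911e-03/-3.518e+00) = 18.712247
iter 4: u=1.602667  f(a)=+6.373e-07  f'(a)=-3.517e+00  a ← 18.712247 − (+6.373e-07/-3.517e+00) = 18.712247
iter 5: u=1.602667  f(a)=-1.421e-14  f'(a)=-3.517e+00  a ← 18.712247 − (-1.421e-14/-3.517e+00) = 18.712247
converged: |Δa| < 1e-12 after 5 iterations
sag = a·(cosh(S/(2a)) − 1) = 18.712247·(cosh(1.602667) − 1) = 29.636628
T_max/T_min = cosh(S/(2a)) = 2.583809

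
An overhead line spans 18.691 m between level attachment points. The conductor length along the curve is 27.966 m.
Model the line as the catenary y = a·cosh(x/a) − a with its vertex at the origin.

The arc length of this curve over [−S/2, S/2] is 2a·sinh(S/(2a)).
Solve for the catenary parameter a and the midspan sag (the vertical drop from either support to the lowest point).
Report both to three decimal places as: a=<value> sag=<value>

a=5.781 sag=9.350

seed: a₀ = √(S³/(24(L−S))) = √(18.691³/(24·9.275)) = 5.416094
iter 1: u=1.725505  f(a)=+1.483e+00  f'(a)=-4.559e+00  a ← 5.416094 − (+1.483e+00/-4.559e+00) = 5.741316
iter 2: u=1.627763  f(a)=+1.441e-01  f'(a)=-3.713e+00  a ← 5.741316 − (+1.441e-01/-3.713e+00) = 5.780116
iter 3: u=1.616836  f(a)=+1.683e-03  f'(a)=-3.627e+00  a ← 5.780116 − (+1.683e-03/-3.627e+00) = 5.780580
iter 4: u=1.616706  f(a)=+2.355e-07  f'(a)=-3.626e+00  a ← 5.780580 − (+2.355e-07/-3.626e+00) = 5.780580
iter 5: u=1.616706  f(a)=+0.000e+00  f'(a)=-3.626e+00  a ← 5.780580 − (+0.000e+00/-3.626e+00) = 5.780580
converged: |Δa| < 1e-12 after 5 iterations
sag = a·(cosh(S/(2a)) − 1) = 5.780580·(cosh(1.616706) − 1) = 9.350164
T_max/T_min = cosh(S/(2a)) = 2.617513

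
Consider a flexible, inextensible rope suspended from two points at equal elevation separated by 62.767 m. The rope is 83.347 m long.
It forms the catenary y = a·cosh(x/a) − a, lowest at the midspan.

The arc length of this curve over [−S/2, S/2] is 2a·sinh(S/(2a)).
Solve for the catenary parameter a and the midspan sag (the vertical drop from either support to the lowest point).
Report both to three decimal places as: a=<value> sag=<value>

a=23.402 sag=24.393

seed: a₀ = √(S³/(24(L−S))) = √(62.767³/(24·20.580)) = 22.375294
iter 1: u=1.402596  f(a)=+2.122e+00  f'(a)=-2.228e+00  a ← 22.375294 − (+2.122e+00/-2.228e+00) = 23.327711
iter 2: u=1.345331  f(a)=+1.430e-01  f'(a)=-1.937e+00  a ← 23.327711 − (+1.430e-01/-1.937e+00) = 23.401543
iter 3: u=1.341087  f(a)=+7.532e-04  f'(a)=-1.916e+00  a ← 23.401543 − (+7.532e-04/-1.916e+00) = 23.401936
iter 4: u=1.341064  f(a)=+2.114e-08  f'(a)=-1.916e+00  a ← 23.401936 − (+2.114e-08/-1.916e+00) = 23.401936
iter 5: u=1.341064  f(a)=+1.421e-14  f'(a)=-1.916e+00  a ← 23.401936 − (+1.421e-14/-1.916e+00) = 23.401936
converged: |Δa| < 1e-12 after 5 iterations
sag = a·(cosh(S/(2a)) − 1) = 23.401936·(cosh(1.341064) − 1) = 24.392741
T_max/T_min = cosh(S/(2a)) = 2.042339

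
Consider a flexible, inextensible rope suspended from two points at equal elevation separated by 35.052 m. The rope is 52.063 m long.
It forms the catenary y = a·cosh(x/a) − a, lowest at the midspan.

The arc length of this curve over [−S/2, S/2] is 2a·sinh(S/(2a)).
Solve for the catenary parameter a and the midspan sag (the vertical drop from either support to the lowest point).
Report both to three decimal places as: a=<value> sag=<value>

a=10.948 sag=17.292

seed: a₀ = √(S³/(24(L−S))) = √(35.052³/(24·17.011)) = 10.270667
iter 1: u=1.706413  f(a)=+2.656e+00  f'(a)=-4.383e+00  a ← 10.270667 − (+2.656e+00/-4.383e+00) = 10.876532
iter 2: u=1.611359  f(a)=+2.531e-01  f'(a)=-3.584e+00  a ← 10.876532 − (+2.531e-01/-3.584e+00) = 10.947157
iter 3: u=1.600964  f(a)=+2.834e-03  f'(a)=-3.504e+00  a ← 10.947157 − (+2.834e-03/-3.504e+00) = 10.947966
iter 4: u=1.600845  f(a)=+3.643e-07  f'(a)=-3.503e+00  a ← 10.947966 − (+3.643e-07/-3.503e+00) = 10.947966
iter 5: u=1.600845  f(a)=+2.132e-14  f'(a)=-3.503e+00  a ← 10.947966 − (+2.132e-14/-3.503e+00) = 10.947966
converged: |Δa| < 1e-12 after 5 iterations
sag = a·(cosh(S/(2a)) − 1) = 10.947966·(cosh(1.600845) − 1) = 17.292023
T_max/T_min = cosh(S/(2a)) = 2.579474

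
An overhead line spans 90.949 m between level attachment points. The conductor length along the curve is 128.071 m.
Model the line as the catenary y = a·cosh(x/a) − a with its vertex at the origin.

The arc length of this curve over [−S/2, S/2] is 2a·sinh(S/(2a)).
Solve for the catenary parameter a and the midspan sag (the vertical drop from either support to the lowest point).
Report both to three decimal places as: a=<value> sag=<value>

a=30.693 sag=40.318

seed: a₀ = √(S³/(24(L−S))) = √(90.949³/(24·37.122)) = 29.058660
iter 1: u=1.564921  f(a)=+4.820e+00  f'(a)=-3.238e+00  a ← 29.058660 − (+4.820e+00/-3.238e+00) = 30.547196
iter 2: u=1.488664  f(a)=+3.951e-01  f'(a)=-2.727e+00  a ← 30.547196 − (+3.951e-01/-2.727e+00) = 30.692084
iter 3: u=1.481636  f(a)=+3.179e-03  f'(a)=-2.683e+00  a ← 30.692084 − (+3.179e-03/-2.683e+00) = 30.693269
iter 4: u=1.481579  f(a)=+2.095e-07  f'(a)=-2.683e+00  a ← 30.693269 − (+2.095e-07/-2.683e+00) = 30.693269
iter 5: u=1.481579  f(a)=+0.000e+00  f'(a)=-2.683e+00  a ← 30.693269 − (+0.000e+00/-2.683e+00) = 30.693269
converged: |Δa| < 1e-12 after 5 iterations
sag = a·(cosh(S/(2a)) − 1) = 30.693269·(cosh(1.481579) − 1) = 40.318153
T_max/T_min = cosh(S/(2a)) = 2.313583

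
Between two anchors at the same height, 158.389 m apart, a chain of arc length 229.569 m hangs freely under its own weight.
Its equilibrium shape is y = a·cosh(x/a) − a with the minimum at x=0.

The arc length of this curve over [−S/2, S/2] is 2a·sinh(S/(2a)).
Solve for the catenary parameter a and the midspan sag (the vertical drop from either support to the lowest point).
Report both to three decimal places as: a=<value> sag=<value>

seed: a₀ = √(S³/(24(L−S))) = √(158.389³/(24·71.180)) = 48.228406
iter 1: u=1.642072  f(a)=+1.024e+01  f'(a)=-3.828e+00  a ← 48.228406 − (+1.024e+01/-3.828e+00) = 50.902237
iter 2: u=1.555816  f(a)=+9.129e-01  f'(a)=-3.173e+00  a ← 50.902237 − (+9.129e-01/-3.173e+00) = 51.189930
iter 3: u=1.547072  f(a)=+8.832e-03  f'(a)=-3.112e+00  a ← 51.189930 − (+8.832e-03/-3.112e+00) = 51.192768
iter 4: u=1.546986  f(a)=+8.444e-07  f'(a)=-3.112e+00  a ← 51.192768 − (+8.444e-07/-3.112e+00) = 51.192768
iter 5: u=1.546986  f(a)=+2.842e-14  f'(a)=-3.112e+00  a ← 51.192768 − (+2.842e-14/-3.112e+00) = 51.192768
converged: |Δa| < 1e-12 after 5 iterations
sag = a·(cosh(S/(2a)) − 1) = 51.192768·(cosh(1.546986) − 1) = 74.490090
T_max/T_min = cosh(S/(2a)) = 2.455090

a=51.193 sag=74.490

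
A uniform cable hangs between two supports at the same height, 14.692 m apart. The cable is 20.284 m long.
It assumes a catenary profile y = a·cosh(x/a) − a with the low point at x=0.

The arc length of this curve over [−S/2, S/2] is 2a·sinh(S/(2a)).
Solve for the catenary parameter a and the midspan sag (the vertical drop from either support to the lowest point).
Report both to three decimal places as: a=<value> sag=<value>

seed: a₀ = √(S³/(24(L−S))) = √(14.692³/(24·5.592)) = 4.861073
iter 1: u=1.511189  f(a)=+6.744e-01  f'(a)=-2.871e+00  a ← 4.861073 − (+6.744e-01/-2.871e+00) = 5.095973
iter 2: u=1.441530  f(a)=+5.196e-02  f'(a)=-2.444e+00  a ← 5.095973 − (+5.196e-02/-2.444e+00) = 5.117234
iter 3: u=1.435541  f(a)=+3.654e-04  f'(a)=-2.410e+00  a ← 5.117234 − (+3.654e-04/-2.410e+00) = 5.117386
iter 4: u=1.435499  f(a)=+1.836e-08  f'(a)=-2.409e+00  a ← 5.117386 − (+1.836e-08/-2.409e+00) = 5.117386
iter 5: u=1.435499  f(a)=-3.553e-15  f'(a)=-2.409e+00  a ← 5.117386 − (-3.553e-15/-2.409e+00) = 5.117386
converged: |Δa| < 1e-12 after 5 iterations
sag = a·(cosh(S/(2a)) − 1) = 5.117386·(cosh(1.435499) − 1) = 6.242535
T_max/T_min = cosh(S/(2a)) = 2.219868

a=5.117 sag=6.243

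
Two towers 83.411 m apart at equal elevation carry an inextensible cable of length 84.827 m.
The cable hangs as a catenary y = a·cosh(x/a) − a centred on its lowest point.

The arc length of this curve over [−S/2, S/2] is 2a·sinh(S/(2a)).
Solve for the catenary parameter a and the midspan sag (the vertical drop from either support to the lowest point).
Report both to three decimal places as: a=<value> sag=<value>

a=131.008 sag=6.695

seed: a₀ = √(S³/(24(L−S))) = √(83.411³/(24·1.416)) = 130.676575
iter 1: u=0.319151  f(a)=+7.229e-03  f'(a)=-2.189e-02  a ← 130.676575 − (+7.229e-03/-2.189e-02) = 131.006766
iter 2: u=0.318346  f(a)=+2.749e-05  f'(a)=-2.173e-02  a ← 131.006766 − (+2.749e-05/-2.173e-02) = 131.008032
iter 3: u=0.318343  f(a)=+4.009e-10  f'(a)=-2.173e-02  a ← 131.008032 − (+4.009e-10/-2.173e-02) = 131.008032
iter 4: u=0.318343  f(a)=-1.421e-14  f'(a)=-2.173e-02  a ← 131.008032 − (-1.421e-14/-2.173e-02) = 131.008032
converged: |Δa| < 1e-12 after 4 iterations
sag = a·(cosh(S/(2a)) − 1) = 131.008032·(cosh(0.318343) − 1) = 6.694580
T_max/T_min = cosh(S/(2a)) = 1.051101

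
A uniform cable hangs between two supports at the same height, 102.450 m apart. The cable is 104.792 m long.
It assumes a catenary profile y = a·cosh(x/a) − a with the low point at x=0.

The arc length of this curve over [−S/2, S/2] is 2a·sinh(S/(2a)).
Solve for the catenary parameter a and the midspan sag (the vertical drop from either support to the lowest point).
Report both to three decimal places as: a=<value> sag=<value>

a=138.787 sag=9.561

seed: a₀ = √(S³/(24(L−S))) = √(102.450³/(24·2.342)) = 138.314872
iter 1: u=0.370351  f(a)=+1.611e-02  f'(a)=-3.433e-02  a ← 138.314872 − (+1.611e-02/-3.433e-02) = 138.784234
iter 2: u=0.369098  f(a)=+8.239e-05  f'(a)=-3.398e-02  a ← 138.784234 − (+8.239e-05/-3.398e-02) = 138.786659
iter 3: u=0.369092  f(a)=+2.179e-09  f'(a)=-3.398e-02  a ← 138.786659 − (+2.179e-09/-3.398e-02) = 138.786659
iter 4: u=0.369092  f(a)=-1.421e-14  f'(a)=-3.398e-02  a ← 138.786659 − (-1.421e-14/-3.398e-02) = 138.786659
converged: |Δa| < 1e-12 after 4 iterations
sag = a·(cosh(S/(2a)) − 1) = 138.786659·(cosh(0.369092) − 1) = 9.561167
T_max/T_min = cosh(S/(2a)) = 1.068891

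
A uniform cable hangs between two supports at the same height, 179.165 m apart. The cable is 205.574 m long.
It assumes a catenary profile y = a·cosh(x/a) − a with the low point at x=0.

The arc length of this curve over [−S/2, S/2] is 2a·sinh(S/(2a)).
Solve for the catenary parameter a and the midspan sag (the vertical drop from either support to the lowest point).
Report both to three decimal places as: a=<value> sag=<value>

seed: a₀ = √(S³/(24(L−S))) = √(179.165³/(24·26.409)) = 95.257277
iter 1: u=0.940427  f(a)=+1.193e+00  f'(a)=-6.051e-01  a ← 95.257277 − (+1.193e+00/-6.051e-01) = 97.228396
iter 2: u=0.921361  f(a)=+3.803e-02  f'(a)=-5.671e-01  a ← 97.228396 − (+3.803e-02/-5.671e-01) = 97.295454
iter 3: u=0.920726  f(a)=+4.147e-05  f'(a)=-5.658e-01  a ← 97.295454 − (+4.147e-05/-5.658e-01) = 97.295528
iter 4: u=0.920726  f(a)=+4.951e-11  f'(a)=-5.658e-01  a ← 97.295528 − (+4.951e-11/-5.658e-01) = 97.295528
converged: |Δa| < 1e-12 after 4 iterations
sag = a·(cosh(S/(2a)) − 1) = 97.295528·(cosh(0.920726) − 1) = 44.237462
T_max/T_min = cosh(S/(2a)) = 1.454671

a=97.296 sag=44.237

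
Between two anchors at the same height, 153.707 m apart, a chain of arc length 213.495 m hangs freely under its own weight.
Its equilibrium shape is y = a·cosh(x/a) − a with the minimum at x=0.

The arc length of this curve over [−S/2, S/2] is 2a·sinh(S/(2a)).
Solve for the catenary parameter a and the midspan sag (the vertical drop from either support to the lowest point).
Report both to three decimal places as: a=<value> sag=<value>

a=53.013 sag=66.173

seed: a₀ = √(S³/(24(L−S))) = √(153.707³/(24·59.788)) = 50.306932
iter 1: u=1.527692  f(a)=+7.377e+00  f'(a)=-2.980e+00  a ← 50.306932 − (+7.377e+00/-2.980e+00) = 52.782576
iter 2: u=1.456039  f(a)=+5.795e-01  f'(a)=-2.529e+00  a ← 52.782576 − (+5.795e-01/-2.529e+00) = 53.011770
iter 3: u=1.449744  f(a)=+4.250e-03  f'(a)=-2.492e+00  a ← 53.011770 − (+4.250e-03/-2.492e+00) = 53.013475
iter 4: u=1.449697  f(a)=+2.323e-07  f'(a)=-2.491e+00  a ← 53.013475 − (+2.323e-07/-2.491e+00) = 53.013475
iter 5: u=1.449697  f(a)=-2.842e-14  f'(a)=-2.491e+00  a ← 53.013475 − (-2.842e-14/-2.491e+00) = 53.013475
converged: |Δa| < 1e-12 after 5 iterations
sag = a·(cosh(S/(2a)) − 1) = 53.013475·(cosh(1.449697) − 1) = 66.173174
T_max/T_min = cosh(S/(2a)) = 2.248233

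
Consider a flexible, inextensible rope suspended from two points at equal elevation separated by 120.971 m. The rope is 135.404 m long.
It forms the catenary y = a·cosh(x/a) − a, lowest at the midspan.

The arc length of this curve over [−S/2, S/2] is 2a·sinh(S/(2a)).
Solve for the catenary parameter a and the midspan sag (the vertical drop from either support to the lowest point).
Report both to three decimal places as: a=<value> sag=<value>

a=72.734 sag=26.633

seed: a₀ = √(S³/(24(L−S))) = √(120.971³/(24·14.433)) = 71.488795
iter 1: u=0.846084  f(a)=+5.255e-01  f'(a)=-4.334e-01  a ← 71.488795 − (+5.255e-01/-4.334e-01) = 72.701177
iter 2: u=0.831974  f(a)=+1.367e-02  f'(a)=-4.112e-01  a ← 72.701177 − (+1.367e-02/-4.112e-01) = 72.734415
iter 3: u=0.831594  f(a)=+9.790e-06  f'(a)=-4.106e-01  a ← 72.734415 − (+9.790e-06/-4.106e-01) = 72.734439
iter 4: u=0.831594  f(a)=+5.059e-12  f'(a)=-4.106e-01  a ← 72.734439 − (+5.059e-12/-4.106e-01) = 72.734439
converged: |Δa| < 1e-12 after 4 iterations
sag = a·(cosh(S/(2a)) − 1) = 72.734439·(cosh(0.831594) − 1) = 26.632857
T_max/T_min = cosh(S/(2a)) = 1.366166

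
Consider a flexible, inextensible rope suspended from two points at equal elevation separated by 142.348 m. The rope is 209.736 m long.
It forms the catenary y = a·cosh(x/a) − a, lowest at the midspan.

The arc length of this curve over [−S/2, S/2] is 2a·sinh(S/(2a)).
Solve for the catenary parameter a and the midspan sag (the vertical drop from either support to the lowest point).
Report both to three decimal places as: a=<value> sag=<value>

a=44.953 sag=69.144

seed: a₀ = √(S³/(24(L−S))) = √(142.348³/(24·67.388)) = 42.230882
iter 1: u=1.685354  f(a)=+1.024e+01  f'(a)=-4.195e+00  a ← 42.230882 − (+1.024e+01/-4.195e+00) = 44.672910
iter 2: u=1.593225  f(a)=+9.558e-01  f'(a)=-3.446e+00  a ← 44.672910 − (+9.558e-01/-3.446e+00) = 44.950299
iter 3: u=1.583393  f(a)=+1.021e-02  f'(a)=-3.372e+00  a ← 44.950299 − (+1.021e-02/-3.372e+00) = 44.953326
iter 4: u=1.583287  f(a)=+1.193e-06  f'(a)=-3.371e+00  a ← 44.953326 − (+1.193e-06/-3.371e+00) = 44.953327
iter 5: u=1.583287  f(a)=+1.137e-13  f'(a)=-3.371e+00  a ← 44.953327 − (+1.137e-13/-3.371e+00) = 44.953327
converged: |Δa| < 1e-12 after 5 iterations
sag = a·(cosh(S/(2a)) − 1) = 44.953327·(cosh(1.583287) − 1) = 69.143558
T_max/T_min = cosh(S/(2a)) = 2.538119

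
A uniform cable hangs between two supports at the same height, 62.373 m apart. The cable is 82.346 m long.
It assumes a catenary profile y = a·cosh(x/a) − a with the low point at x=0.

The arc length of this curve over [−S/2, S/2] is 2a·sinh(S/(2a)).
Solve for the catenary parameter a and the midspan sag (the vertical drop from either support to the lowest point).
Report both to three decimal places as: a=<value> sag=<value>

seed: a₀ = √(S³/(24(L−S))) = √(62.373³/(24·19.973)) = 22.499231
iter 1: u=1.386114  f(a)=+2.009e+00  f'(a)=-2.141e+00  a ← 22.499231 − (+2.009e+00/-2.141e+00) = 23.437601
iter 2: u=1.330618  f(a)=+1.325e-01  f'(a)=-1.867e+00  a ← 23.437601 − (+1.325e-01/-1.867e+00) = 23.508582
iter 3: u=1.326601  f(a)=+6.666e-04  f'(a)=-1.848e+00  a ← 23.508582 − (+6.666e-04/-1.848e+00) = 23.508942
iter 4: u=1.326580  f(a)=+1.706e-08  f'(a)=-1.848e+00  a ← 23.508942 − (+1.706e-08/-1.848e+00) = 23.508942
iter 5: u=1.326580  f(a)=+0.000e+00  f'(a)=-1.848e+00  a ← 23.508942 − (+0.000e+00/-1.848e+00) = 23.508942
converged: |Δa| < 1e-12 after 5 iterations
sag = a·(cosh(S/(2a)) − 1) = 23.508942·(cosh(1.326580) − 1) = 23.902937
T_max/T_min = cosh(S/(2a)) = 2.016759

a=23.509 sag=23.903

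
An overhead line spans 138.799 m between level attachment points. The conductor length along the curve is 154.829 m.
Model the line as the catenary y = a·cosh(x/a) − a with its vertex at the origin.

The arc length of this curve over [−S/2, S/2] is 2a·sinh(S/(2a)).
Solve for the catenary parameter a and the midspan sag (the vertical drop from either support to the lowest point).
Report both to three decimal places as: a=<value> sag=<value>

seed: a₀ = √(S³/(24(L−S))) = √(138.799³/(24·16.030)) = 83.369486
iter 1: u=0.832433  f(a)=+5.646e-01  f'(a)=-4.119e-01  a ← 83.369486 − (+5.646e-01/-4.119e-01) = 84.740426
iter 2: u=0.818966  f(a)=+1.423e-02  f'(a)=-3.913e-01  a ← 84.740426 − (+1.423e-02/-3.913e-01) = 84.776785
iter 3: u=0.818614  f(a)=+9.554e-06  f'(a)=-3.908e-01  a ← 84.776785 − (+9.554e-06/-3.908e-01) = 84.776810
iter 4: u=0.818614  f(a)=+4.292e-12  f'(a)=-3.908e-01  a ← 84.776810 − (+4.292e-12/-3.908e-01) = 84.776810
converged: |Δa| < 1e-12 after 4 iterations
sag = a·(cosh(S/(2a)) − 1) = 84.776810·(cosh(0.818614) − 1) = 30.027860
T_max/T_min = cosh(S/(2a)) = 1.354199

a=84.777 sag=30.028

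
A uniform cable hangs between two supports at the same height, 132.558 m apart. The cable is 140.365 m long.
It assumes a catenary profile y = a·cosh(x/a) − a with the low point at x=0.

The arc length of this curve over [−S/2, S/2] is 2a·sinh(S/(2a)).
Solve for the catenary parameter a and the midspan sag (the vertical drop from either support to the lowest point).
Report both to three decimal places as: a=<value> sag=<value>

a=112.468 sag=20.101

seed: a₀ = √(S³/(24(L−S))) = √(132.558³/(24·7.807)) = 111.496492
iter 1: u=0.594449  f(a)=+1.391e-01  f'(a)=-1.451e-01  a ← 111.496492 − (+1.391e-01/-1.451e-01) = 112.455489
iter 2: u=0.589380  f(a)=+1.815e-03  f'(a)=-1.413e-01  a ← 112.455489 − (+1.815e-03/-1.413e-01) = 112.468336
iter 3: u=0.589313  f(a)=+3.181e-07  f'(a)=-1.412e-01  a ← 112.468336 − (+3.181e-07/-1.412e-01) = 112.468338
iter 4: u=0.589313  f(a)=+0.000e+00  f'(a)=-1.412e-01  a ← 112.468338 − (+0.000e+00/-1.412e-01) = 112.468338
converged: |Δa| < 1e-12 after 4 iterations
sag = a·(cosh(S/(2a)) − 1) = 112.468338·(cosh(0.589313) − 1) = 20.101305
T_max/T_min = cosh(S/(2a)) = 1.178729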